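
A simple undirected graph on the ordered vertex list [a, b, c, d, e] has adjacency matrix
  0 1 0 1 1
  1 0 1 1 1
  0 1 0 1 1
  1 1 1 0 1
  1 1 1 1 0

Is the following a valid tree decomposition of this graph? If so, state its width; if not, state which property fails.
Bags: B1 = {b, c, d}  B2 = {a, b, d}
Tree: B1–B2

No — vertex e appears in no bag.

A tree decomposition must satisfy three properties: every vertex lies in some bag; for every edge, both endpoints lie together in some bag; and for every vertex, the bags containing it form a connected subtree. Here vertex e appears in no bag, so the decomposition is invalid.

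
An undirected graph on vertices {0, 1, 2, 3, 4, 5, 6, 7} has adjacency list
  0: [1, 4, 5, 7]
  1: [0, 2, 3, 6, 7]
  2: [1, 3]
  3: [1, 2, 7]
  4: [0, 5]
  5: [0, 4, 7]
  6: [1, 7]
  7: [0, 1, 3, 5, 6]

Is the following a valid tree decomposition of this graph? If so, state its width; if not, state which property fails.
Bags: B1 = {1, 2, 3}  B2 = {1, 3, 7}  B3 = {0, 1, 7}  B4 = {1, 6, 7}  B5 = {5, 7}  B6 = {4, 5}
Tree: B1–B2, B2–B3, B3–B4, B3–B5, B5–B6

A tree decomposition must satisfy three properties: every vertex lies in some bag; for every edge, both endpoints lie together in some bag; and for every vertex, the bags containing it form a connected subtree. Here edge (0,5) lies in no bag, so the decomposition is invalid.

No — edge (0,5) lies in no bag.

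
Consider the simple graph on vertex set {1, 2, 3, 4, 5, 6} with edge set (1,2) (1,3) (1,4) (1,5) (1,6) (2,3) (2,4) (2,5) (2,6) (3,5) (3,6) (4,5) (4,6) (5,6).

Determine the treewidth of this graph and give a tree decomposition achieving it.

Treewidth 4.
Bags: B1 = {1, 2, 3, 5, 6}  B2 = {1, 2, 4, 5, 6}
Tree: B1–B2

The largest bag has 5 vertices, giving width 4; this decomposition certifies tw(G) ≤ 4. On the other hand G contains the 5-clique {1, 2, 3, 5, 6}. A clique must lie in a single bag of any decomposition, so no decomposition can have width below 4. Hence tw(G) = 4 exactly.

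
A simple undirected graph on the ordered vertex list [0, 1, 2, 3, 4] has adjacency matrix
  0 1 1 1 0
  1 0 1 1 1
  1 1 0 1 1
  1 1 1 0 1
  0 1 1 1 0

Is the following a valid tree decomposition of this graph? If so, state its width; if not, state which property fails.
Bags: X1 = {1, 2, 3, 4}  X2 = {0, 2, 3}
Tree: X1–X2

No — edge (1,0) lies in no bag.

A tree decomposition must satisfy three properties: every vertex lies in some bag; for every edge, both endpoints lie together in some bag; and for every vertex, the bags containing it form a connected subtree. Here edge (1,0) lies in no bag, so the decomposition is invalid.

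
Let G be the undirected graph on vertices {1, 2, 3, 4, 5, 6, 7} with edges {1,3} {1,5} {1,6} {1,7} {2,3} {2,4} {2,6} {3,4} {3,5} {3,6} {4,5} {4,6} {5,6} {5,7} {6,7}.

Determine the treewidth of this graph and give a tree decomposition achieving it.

Every bag has size at most 4, so the width is 4 − 1 = 3 and tw(G) ≤ 3. Conversely, {1, 3, 5, 6} is a clique of size 4, and the vertices of any clique must share a bag in every tree decomposition; so some bag has ≥ 4 vertices and tw(G) ≥ 3. Hence tw(G) = 3 exactly.

Treewidth 3.
One optimal decomposition is:
Bags: B1 = {1, 5, 6, 7}  B2 = {1, 3, 5, 6}  B3 = {3, 4, 5, 6}  B4 = {2, 3, 4, 6}
Tree: B1–B2, B2–B3, B3–B4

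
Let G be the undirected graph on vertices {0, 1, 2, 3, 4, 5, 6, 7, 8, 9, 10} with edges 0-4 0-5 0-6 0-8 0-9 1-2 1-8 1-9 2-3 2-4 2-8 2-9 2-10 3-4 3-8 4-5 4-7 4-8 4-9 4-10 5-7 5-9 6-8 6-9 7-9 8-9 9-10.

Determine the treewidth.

3

A width-3 tree decomposition is:
Bags: B1 = {2, 4, 8, 9}  B2 = {0, 4, 8, 9}  B3 = {2, 4, 9, 10}  B4 = {2, 3, 4, 8}  B5 = {1, 2, 8, 9}  B6 = {0, 4, 5, 9}  B7 = {0, 6, 8, 9}  B8 = {4, 5, 7, 9}
Tree: B1–B2, B1–B3, B1–B4, B1–B5, B2–B6, B2–B7, B6–B8
Each bag holds 4 vertices, so the decomposition has width 3, which upper-bounds the treewidth. On the other hand G contains the 4-clique {1, 2, 8, 9}. A clique must lie in a single bag of any decomposition, so no decomposition can have width below 3. Hence tw(G) = 3 exactly.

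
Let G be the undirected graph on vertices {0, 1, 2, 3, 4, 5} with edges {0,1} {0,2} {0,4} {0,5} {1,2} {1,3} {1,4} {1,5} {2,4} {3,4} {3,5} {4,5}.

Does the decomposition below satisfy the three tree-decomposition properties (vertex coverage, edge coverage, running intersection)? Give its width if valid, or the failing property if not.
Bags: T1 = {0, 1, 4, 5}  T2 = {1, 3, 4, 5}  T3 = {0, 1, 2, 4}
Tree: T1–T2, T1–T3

Yes; width 3.

Vertex coverage: the bags together contain {0, 1, 2, 3, 4, 5}, the full vertex set. Edge coverage: each edge of G has both endpoints in at least one bag. Running intersection: for every vertex, the bags containing it form a connected subtree. All three properties hold, so this is a valid tree decomposition of width max|bag| − 1 = 3, and hence tw(G) ≤ 3.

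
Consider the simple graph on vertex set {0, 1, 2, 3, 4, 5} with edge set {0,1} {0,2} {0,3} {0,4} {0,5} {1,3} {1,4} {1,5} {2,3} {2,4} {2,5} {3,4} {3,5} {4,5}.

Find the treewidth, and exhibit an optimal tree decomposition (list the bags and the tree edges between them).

Treewidth 4.
One such decomposition:
Bags: B1 = {0, 2, 3, 4, 5}  B2 = {0, 1, 3, 4, 5}
Tree: B1–B2

The largest bag has 5 vertices, giving width 4; this decomposition certifies tw(G) ≤ 4. Conversely, {0, 1, 3, 4, 5} is a clique of size 5, and the vertices of any clique must share a bag in every tree decomposition; so some bag has ≥ 5 vertices and tw(G) ≥ 4. The upper and lower bounds meet at 4, so that is the treewidth.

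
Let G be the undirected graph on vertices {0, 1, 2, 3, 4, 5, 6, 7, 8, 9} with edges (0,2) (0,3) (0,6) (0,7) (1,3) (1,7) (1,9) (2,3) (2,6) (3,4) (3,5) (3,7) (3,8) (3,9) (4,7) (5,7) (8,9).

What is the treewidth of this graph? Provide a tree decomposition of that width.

The largest bag has 3 vertices, giving width 2; this decomposition certifies tw(G) ≤ 2. On the other hand G contains the 3-clique {3, 8, 9}. A clique must lie in a single bag of any decomposition, so no decomposition can have width below 2. Combining the bounds, tw(G) = 2.

Treewidth 2.
One optimal decomposition is:
Bags: B1 = {3, 4, 7}  B2 = {1, 3, 7}  B3 = {1, 3, 9}  B4 = {0, 3, 7}  B5 = {3, 5, 7}  B6 = {0, 2, 3}  B7 = {0, 2, 6}  B8 = {3, 8, 9}
Tree: B1–B2, B2–B3, B2–B4, B2–B5, B4–B6, B6–B7, B3–B8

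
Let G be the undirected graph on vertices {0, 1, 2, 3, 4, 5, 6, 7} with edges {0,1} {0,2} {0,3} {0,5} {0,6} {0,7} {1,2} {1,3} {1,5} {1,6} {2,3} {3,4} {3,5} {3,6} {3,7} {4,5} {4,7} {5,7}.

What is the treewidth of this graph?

A width-3 tree decomposition is:
Bags: B1 = {0, 1, 2, 3}  B2 = {0, 1, 3, 5}  B3 = {0, 3, 5, 7}  B4 = {3, 4, 5, 7}  B5 = {0, 1, 3, 6}
Tree: B1–B2, B2–B3, B3–B4, B2–B5
Each bag holds 4 vertices, so the decomposition has width 3, which upper-bounds the treewidth. For the lower bound, the 4 vertices {0, 1, 2, 3} are pairwise adjacent, and any tree decomposition puts a clique entirely inside one bag — forcing width ≥ 3. Combining the bounds, tw(G) = 3.

3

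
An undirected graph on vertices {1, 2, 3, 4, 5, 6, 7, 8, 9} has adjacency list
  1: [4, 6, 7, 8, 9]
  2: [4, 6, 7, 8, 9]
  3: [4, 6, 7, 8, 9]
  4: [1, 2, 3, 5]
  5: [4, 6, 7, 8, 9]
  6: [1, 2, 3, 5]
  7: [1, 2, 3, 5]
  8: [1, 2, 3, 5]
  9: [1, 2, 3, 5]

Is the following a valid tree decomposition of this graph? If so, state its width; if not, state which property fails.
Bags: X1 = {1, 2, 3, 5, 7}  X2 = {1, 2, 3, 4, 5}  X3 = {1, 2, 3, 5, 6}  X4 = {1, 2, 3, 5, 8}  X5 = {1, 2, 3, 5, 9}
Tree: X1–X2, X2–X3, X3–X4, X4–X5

Yes; width 4.

Checking the three conditions: (i) the bags cover all of {1, 2, 3, 4, 5, 6, 7, 8, 9}; (ii) for each edge, some bag contains both endpoints; (iii) the bags containing any fixed vertex form a subtree. All hold, so the decomposition is valid with width 5 − 1 = 4.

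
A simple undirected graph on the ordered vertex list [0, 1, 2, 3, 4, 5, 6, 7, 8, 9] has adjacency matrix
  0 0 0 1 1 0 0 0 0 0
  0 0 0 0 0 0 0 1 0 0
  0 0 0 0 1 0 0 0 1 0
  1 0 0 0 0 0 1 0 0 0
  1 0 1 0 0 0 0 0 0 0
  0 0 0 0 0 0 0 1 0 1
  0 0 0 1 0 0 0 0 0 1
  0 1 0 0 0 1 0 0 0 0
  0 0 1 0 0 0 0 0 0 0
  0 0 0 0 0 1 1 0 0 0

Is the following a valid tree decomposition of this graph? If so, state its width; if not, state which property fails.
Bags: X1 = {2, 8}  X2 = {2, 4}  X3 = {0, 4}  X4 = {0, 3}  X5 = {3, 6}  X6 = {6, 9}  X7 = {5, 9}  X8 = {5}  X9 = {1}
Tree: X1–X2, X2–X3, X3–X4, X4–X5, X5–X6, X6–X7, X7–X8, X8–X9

No — vertex 7 appears in no bag.

A tree decomposition must satisfy three properties: every vertex lies in some bag; for every edge, both endpoints lie together in some bag; and for every vertex, the bags containing it form a connected subtree. Here vertex 7 appears in no bag, so the decomposition is invalid.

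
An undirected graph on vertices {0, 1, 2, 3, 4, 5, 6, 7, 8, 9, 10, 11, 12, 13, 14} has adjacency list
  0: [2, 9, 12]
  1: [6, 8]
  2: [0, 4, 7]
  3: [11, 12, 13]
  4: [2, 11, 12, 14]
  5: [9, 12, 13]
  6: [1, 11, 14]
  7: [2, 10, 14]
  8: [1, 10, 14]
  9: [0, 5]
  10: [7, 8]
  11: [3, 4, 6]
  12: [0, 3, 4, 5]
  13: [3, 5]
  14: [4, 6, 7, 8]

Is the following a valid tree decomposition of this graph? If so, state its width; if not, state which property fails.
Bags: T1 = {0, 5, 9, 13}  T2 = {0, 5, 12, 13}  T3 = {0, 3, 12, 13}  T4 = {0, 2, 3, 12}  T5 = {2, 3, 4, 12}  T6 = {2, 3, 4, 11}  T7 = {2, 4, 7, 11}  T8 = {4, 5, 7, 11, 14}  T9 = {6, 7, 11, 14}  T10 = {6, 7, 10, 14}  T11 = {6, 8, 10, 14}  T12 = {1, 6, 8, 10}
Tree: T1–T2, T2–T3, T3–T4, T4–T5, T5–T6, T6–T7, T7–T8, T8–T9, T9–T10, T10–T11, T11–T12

No — bags containing vertex 5 are not connected in the tree.

A tree decomposition must satisfy three properties: every vertex lies in some bag; for every edge, both endpoints lie together in some bag; and for every vertex, the bags containing it form a connected subtree. Here bags containing vertex 5 are not connected in the tree, so the decomposition is invalid.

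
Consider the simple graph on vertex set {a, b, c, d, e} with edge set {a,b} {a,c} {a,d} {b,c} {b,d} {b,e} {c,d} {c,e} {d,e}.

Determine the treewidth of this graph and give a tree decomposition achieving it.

Treewidth 3.
One optimal decomposition is:
Bags: B1 = {a, b, c, d}  B2 = {b, c, d, e}
Tree: B1–B2

Each bag holds 4 vertices, so the decomposition has width 3, which upper-bounds the treewidth. On the other hand G contains the 4-clique {b, c, d, e}. A clique must lie in a single bag of any decomposition, so no decomposition can have width below 3. Therefore the treewidth is 3.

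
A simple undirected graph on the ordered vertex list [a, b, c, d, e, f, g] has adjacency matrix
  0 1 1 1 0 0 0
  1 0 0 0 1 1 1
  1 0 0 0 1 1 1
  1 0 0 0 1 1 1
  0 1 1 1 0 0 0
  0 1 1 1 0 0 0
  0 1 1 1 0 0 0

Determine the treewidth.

3

A width-3 tree decomposition is:
Bags: B1 = {b, c, d, e}  B2 = {b, c, d, f}  B3 = {b, c, d, g}  B4 = {a, b, c, d}
Tree: B1–B2, B2–B3, B3–B4
Each bag holds 4 vertices, so the decomposition has width 3, which upper-bounds the treewidth. For the lower bound: the 4 vertex sets {b,e}, {d,f}, {c}, {g} are disjoint, each induces a connected subgraph, and every pair is joined by at least one edge of G. Contracting each set to a single vertex therefore yields K_{4} as a minor, and since treewidth is minor-monotone, tw(G) ≥ tw(K_{4}) = 3. Combining the bounds, tw(G) = 3.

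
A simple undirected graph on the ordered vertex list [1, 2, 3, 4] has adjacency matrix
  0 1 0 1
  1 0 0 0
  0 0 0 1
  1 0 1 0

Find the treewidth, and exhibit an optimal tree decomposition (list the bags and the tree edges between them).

Treewidth 1.
One optimal decomposition is:
Bags: B1 = {1, 2}  B2 = {1, 4}  B3 = {3, 4}
Tree: B1–B2, B2–B3

The largest bag has 2 vertices, giving width 1; this decomposition certifies tw(G) ≤ 1. G has an edge, so its treewidth is at least 1. Therefore the treewidth is 1.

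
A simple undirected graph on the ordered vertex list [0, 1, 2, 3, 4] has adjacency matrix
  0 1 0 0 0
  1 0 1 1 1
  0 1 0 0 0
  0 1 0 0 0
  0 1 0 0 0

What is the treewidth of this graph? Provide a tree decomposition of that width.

Treewidth 1.
Bags: B1 = {0, 1}  B2 = {1, 3}  B3 = {1, 2}  B4 = {1, 4}
Tree: B1–B2, B1–B3, B3–B4

Each bag holds 2 vertices, so the decomposition has width 1, which upper-bounds the treewidth. Since G has at least one edge (e.g. 1–0), it is not an edgeless graph, so tw(G) ≥ 1. The upper and lower bounds meet at 1, so that is the treewidth.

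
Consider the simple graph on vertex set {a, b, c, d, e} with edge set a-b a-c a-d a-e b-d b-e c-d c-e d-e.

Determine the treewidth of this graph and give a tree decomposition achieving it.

Every bag has size at most 4, so the width is 4 − 1 = 3 and tw(G) ≤ 3. On the other hand G contains the 4-clique {a, c, d, e}. A clique must lie in a single bag of any decomposition, so no decomposition can have width below 3. The upper and lower bounds meet at 3, so that is the treewidth.

Treewidth 3.
Bags: B1 = {a, c, d, e}  B2 = {a, b, d, e}
Tree: B1–B2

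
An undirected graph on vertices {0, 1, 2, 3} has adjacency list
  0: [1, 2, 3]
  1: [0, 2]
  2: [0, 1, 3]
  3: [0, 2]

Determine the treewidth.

A width-2 tree decomposition is:
Bags: B1 = {0, 2, 3}  B2 = {0, 1, 2}
Tree: B1–B2
The largest bag has 3 vertices, giving width 2; this decomposition certifies tw(G) ≤ 2. For the lower bound, the 3 vertices {0, 1, 2} are pairwise adjacent, and any tree decomposition puts a clique entirely inside one bag — forcing width ≥ 2. The upper and lower bounds meet at 2, so that is the treewidth.

2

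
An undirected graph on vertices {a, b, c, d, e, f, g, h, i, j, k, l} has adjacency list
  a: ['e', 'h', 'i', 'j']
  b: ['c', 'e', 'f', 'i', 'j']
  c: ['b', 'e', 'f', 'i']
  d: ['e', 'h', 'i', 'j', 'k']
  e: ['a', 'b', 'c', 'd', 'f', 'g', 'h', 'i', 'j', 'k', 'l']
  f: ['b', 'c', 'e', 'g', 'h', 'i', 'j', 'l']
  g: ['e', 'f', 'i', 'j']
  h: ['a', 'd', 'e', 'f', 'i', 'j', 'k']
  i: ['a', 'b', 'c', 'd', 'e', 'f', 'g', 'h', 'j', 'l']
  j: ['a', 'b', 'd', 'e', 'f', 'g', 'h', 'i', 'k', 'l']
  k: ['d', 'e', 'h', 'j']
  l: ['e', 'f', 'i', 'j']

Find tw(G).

4

A width-4 tree decomposition is:
Bags: B1 = {e, f, h, i, j}  B2 = {b, e, f, i, j}  B3 = {b, c, e, f, i}  B4 = {a, e, h, i, j}  B5 = {d, e, h, i, j}  B6 = {e, f, i, j, l}  B7 = {e, f, g, i, j}  B8 = {d, e, h, j, k}
Tree: B1–B2, B2–B3, B1–B4, B1–B5, B1–B6, B1–B7, B5–B8
Each bag holds 5 vertices, so the decomposition has width 4, which upper-bounds the treewidth. For the lower bound, the 5 vertices {d, e, h, j, k} are pairwise adjacent, and any tree decomposition puts a clique entirely inside one bag — forcing width ≥ 4. Therefore the treewidth is 4.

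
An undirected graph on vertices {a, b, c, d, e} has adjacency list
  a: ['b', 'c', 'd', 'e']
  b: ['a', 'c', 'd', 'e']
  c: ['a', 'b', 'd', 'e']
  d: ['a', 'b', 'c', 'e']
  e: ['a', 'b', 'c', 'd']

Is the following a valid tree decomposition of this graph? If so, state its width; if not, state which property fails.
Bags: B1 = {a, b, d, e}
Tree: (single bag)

A tree decomposition must satisfy three properties: every vertex lies in some bag; for every edge, both endpoints lie together in some bag; and for every vertex, the bags containing it form a connected subtree. Here vertex c appears in no bag, so the decomposition is invalid.

No — vertex c appears in no bag.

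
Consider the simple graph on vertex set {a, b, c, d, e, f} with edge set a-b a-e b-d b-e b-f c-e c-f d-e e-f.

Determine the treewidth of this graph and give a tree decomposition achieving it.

Treewidth 2.
One optimal decomposition is:
Bags: B1 = {b, e, f}  B2 = {c, e, f}  B3 = {a, b, e}  B4 = {b, d, e}
Tree: B1–B2, B1–B3, B3–B4

Every bag has size at most 3, so the width is 3 − 1 = 2 and tw(G) ≤ 2. For the lower bound, the 3 vertices {c, e, f} are pairwise adjacent, and any tree decomposition puts a clique entirely inside one bag — forcing width ≥ 2. Combining the bounds, tw(G) = 2.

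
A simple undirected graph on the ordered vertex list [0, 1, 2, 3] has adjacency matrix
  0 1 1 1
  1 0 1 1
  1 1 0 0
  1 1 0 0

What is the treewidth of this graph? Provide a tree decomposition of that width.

Each bag holds 3 vertices, so the decomposition has width 2, which upper-bounds the treewidth. For the lower bound, the 3 vertices {0, 1, 2} are pairwise adjacent, and any tree decomposition puts a clique entirely inside one bag — forcing width ≥ 2. The upper and lower bounds meet at 2, so that is the treewidth.

Treewidth 2.
One such decomposition:
Bags: B1 = {0, 1, 3}  B2 = {0, 1, 2}
Tree: B1–B2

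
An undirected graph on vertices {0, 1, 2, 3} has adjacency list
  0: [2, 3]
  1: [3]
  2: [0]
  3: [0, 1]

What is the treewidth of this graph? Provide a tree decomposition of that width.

Each bag holds 2 vertices, so the decomposition has width 1, which upper-bounds the treewidth. G has an edge, so its treewidth is at least 1. Hence tw(G) = 1 exactly.

Treewidth 1.
One optimal decomposition is:
Bags: B1 = {0, 3}  B2 = {1, 3}  B3 = {0, 2}
Tree: B1–B2, B1–B3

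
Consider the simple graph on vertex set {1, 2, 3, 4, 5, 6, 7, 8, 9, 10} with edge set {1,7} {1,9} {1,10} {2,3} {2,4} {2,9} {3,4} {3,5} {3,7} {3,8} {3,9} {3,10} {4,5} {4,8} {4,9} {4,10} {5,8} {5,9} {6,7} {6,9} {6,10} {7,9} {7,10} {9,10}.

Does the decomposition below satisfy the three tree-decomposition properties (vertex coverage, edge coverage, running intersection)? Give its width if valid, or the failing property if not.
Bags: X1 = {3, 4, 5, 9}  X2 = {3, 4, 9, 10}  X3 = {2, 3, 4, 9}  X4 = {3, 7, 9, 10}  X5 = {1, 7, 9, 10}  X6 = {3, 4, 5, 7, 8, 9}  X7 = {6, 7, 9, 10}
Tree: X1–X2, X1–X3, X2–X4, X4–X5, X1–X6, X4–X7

No — bags containing vertex 7 are not connected in the tree.

A tree decomposition must satisfy three properties: every vertex lies in some bag; for every edge, both endpoints lie together in some bag; and for every vertex, the bags containing it form a connected subtree. Here bags containing vertex 7 are not connected in the tree, so the decomposition is invalid.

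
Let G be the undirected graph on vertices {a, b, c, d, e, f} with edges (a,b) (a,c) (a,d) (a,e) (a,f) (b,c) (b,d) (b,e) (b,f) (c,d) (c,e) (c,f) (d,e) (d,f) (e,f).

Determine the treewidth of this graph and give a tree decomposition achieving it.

Treewidth 5.
One optimal decomposition is:
Bags: B1 = {a, b, c, d, e, f}
Tree: (single bag)

A single bag containing all 6 vertices is trivially a valid decomposition of width 5. For the lower bound, the 6 vertices {a, b, c, d, e, f} are pairwise adjacent, and any tree decomposition puts a clique entirely inside one bag — forcing width ≥ 5. Combining the bounds, tw(G) = 5.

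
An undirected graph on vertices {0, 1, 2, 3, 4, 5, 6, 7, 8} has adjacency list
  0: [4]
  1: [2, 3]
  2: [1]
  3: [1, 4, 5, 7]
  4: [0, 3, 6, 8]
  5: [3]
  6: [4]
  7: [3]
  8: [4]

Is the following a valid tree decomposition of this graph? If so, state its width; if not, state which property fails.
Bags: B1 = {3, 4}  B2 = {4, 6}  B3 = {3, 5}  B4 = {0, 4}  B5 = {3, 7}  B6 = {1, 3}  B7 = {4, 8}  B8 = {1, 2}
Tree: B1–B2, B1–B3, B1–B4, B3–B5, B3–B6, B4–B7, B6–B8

Checking the three conditions: (i) the bags cover all of {0, 1, 2, 3, 4, 5, 6, 7, 8}; (ii) for each edge, some bag contains both endpoints; (iii) the bags containing any fixed vertex form a subtree. All hold, so the decomposition is valid with width 2 − 1 = 1.

Yes; width 1.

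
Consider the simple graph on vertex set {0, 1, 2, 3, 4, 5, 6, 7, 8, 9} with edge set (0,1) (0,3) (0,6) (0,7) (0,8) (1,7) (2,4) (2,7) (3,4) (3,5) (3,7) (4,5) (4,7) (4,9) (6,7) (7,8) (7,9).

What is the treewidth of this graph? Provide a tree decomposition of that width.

Treewidth 2.
Bags: B1 = {2, 4, 7}  B2 = {3, 4, 7}  B3 = {4, 7, 9}  B4 = {0, 3, 7}  B5 = {0, 7, 8}  B6 = {0, 6, 7}  B7 = {3, 4, 5}  B8 = {0, 1, 7}
Tree: B1–B2, B1–B3, B2–B4, B4–B5, B5–B6, B2–B7, B5–B8

The largest bag has 3 vertices, giving width 2; this decomposition certifies tw(G) ≤ 2. On the other hand G contains the 3-clique {3, 4, 5}. A clique must lie in a single bag of any decomposition, so no decomposition can have width below 2. Therefore the treewidth is 2.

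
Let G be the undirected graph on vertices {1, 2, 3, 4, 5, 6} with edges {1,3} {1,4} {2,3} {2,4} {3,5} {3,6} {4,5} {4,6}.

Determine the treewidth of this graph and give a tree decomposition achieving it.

Each bag holds 3 vertices, so the decomposition has width 2, which upper-bounds the treewidth. The edges 6–3–5–4–6 form a cycle, so G is not a tree and its treewidth is at least 2. Combining the bounds, tw(G) = 2.

Treewidth 2.
One such decomposition:
Bags: B1 = {3, 4, 6}  B2 = {3, 4, 5}  B3 = {2, 3, 4}  B4 = {1, 3, 4}
Tree: B1–B2, B2–B3, B3–B4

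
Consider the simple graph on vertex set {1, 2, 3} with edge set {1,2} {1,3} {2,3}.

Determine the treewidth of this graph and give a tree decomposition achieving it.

With just one bag of size 3, the width is 3 − 1 = 2, so tw(G) ≤ 2. For the lower bound, the 3 vertices {1, 2, 3} are pairwise adjacent, and any tree decomposition puts a clique entirely inside one bag — forcing width ≥ 2. Combining the bounds, tw(G) = 2.

Treewidth 2.
One optimal decomposition is:
Bags: B1 = {1, 2, 3}
Tree: (single bag)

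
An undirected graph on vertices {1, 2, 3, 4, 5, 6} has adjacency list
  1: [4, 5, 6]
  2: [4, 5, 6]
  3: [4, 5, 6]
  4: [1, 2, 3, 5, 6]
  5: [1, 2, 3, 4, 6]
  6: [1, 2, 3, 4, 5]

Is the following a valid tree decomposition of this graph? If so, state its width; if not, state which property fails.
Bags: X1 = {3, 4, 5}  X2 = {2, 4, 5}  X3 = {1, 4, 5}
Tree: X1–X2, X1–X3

No — vertex 6 appears in no bag.

A tree decomposition must satisfy three properties: every vertex lies in some bag; for every edge, both endpoints lie together in some bag; and for every vertex, the bags containing it form a connected subtree. Here vertex 6 appears in no bag, so the decomposition is invalid.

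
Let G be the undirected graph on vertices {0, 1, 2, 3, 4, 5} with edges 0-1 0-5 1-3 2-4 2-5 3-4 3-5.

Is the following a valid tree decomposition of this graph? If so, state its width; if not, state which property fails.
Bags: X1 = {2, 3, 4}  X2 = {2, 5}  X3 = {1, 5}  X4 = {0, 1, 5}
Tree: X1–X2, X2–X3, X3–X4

No — edge (3,5) lies in no bag.

A tree decomposition must satisfy three properties: every vertex lies in some bag; for every edge, both endpoints lie together in some bag; and for every vertex, the bags containing it form a connected subtree. Here edge (3,5) lies in no bag, so the decomposition is invalid.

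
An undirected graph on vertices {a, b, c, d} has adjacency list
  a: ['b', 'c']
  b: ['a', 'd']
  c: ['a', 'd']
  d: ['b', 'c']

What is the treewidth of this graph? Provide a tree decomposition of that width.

Treewidth 2.
One such decomposition:
Bags: B1 = {a, b, c}  B2 = {b, c, d}
Tree: B1–B2

Every bag has size at most 3, so the width is 3 − 1 = 2 and tw(G) ≤ 2. Since c–a–b–d–c is a cycle in G, G is not acyclic. Forests are exactly the graphs of treewidth ≤ 1, so tw(G) ≥ 2. Combining the bounds, tw(G) = 2.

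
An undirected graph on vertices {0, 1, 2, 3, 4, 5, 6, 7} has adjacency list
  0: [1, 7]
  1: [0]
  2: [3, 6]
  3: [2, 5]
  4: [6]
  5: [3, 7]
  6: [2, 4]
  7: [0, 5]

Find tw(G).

A width-1 tree decomposition is:
Bags: B1 = {4, 6}  B2 = {2, 6}  B3 = {2, 3}  B4 = {3, 5}  B5 = {5, 7}  B6 = {0, 7}  B7 = {0, 1}
Tree: B1–B2, B2–B3, B3–B4, B4–B5, B5–B6, B6–B7
The largest bag has 2 vertices, giving width 1; this decomposition certifies tw(G) ≤ 1. Since G has at least one edge (e.g. 4–6), it is not an edgeless graph, so tw(G) ≥ 1. The upper and lower bounds meet at 1, so that is the treewidth.

1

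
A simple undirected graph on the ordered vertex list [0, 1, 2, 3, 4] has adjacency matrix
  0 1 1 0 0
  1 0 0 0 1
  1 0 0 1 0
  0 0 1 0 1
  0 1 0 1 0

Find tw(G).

2

A width-2 tree decomposition is:
Bags: B1 = {1, 3, 4}  B2 = {1, 2, 3}  B3 = {0, 1, 2}
Tree: B1–B2, B2–B3
Each bag holds 3 vertices, so the decomposition has width 2, which upper-bounds the treewidth. The edges 1–4–3–2–0–1 form a cycle, so G is not a tree and its treewidth is at least 2. Therefore the treewidth is 2.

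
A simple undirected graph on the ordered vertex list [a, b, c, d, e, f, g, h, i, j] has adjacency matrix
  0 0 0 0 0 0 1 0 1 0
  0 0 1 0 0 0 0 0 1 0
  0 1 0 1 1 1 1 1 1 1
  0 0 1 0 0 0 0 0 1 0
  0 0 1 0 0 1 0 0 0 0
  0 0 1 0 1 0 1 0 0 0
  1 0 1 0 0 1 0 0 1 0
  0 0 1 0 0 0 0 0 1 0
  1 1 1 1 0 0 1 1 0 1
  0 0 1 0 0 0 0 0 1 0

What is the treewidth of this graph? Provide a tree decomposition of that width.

Every bag has size at most 3, so the width is 3 − 1 = 2 and tw(G) ≤ 2. For the lower bound, the 3 vertices {c, e, f} are pairwise adjacent, and any tree decomposition puts a clique entirely inside one bag — forcing width ≥ 2. The upper and lower bounds meet at 2, so that is the treewidth.

Treewidth 2.
One optimal decomposition is:
Bags: B1 = {a, g, i}  B2 = {c, g, i}  B3 = {c, f, g}  B4 = {b, c, i}  B5 = {c, e, f}  B6 = {c, i, j}  B7 = {c, d, i}  B8 = {c, h, i}
Tree: B1–B2, B2–B3, B2–B4, B3–B5, B4–B6, B6–B7, B2–B8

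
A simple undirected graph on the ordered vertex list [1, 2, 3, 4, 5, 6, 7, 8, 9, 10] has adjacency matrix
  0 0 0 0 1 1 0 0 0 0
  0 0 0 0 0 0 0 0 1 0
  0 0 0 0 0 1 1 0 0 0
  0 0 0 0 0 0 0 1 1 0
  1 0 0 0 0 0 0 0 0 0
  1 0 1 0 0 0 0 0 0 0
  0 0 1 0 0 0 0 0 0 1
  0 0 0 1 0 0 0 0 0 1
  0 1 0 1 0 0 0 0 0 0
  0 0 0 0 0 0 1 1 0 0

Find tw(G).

1

A width-1 tree decomposition is:
Bags: B1 = {1, 5}  B2 = {1, 6}  B3 = {3, 6}  B4 = {3, 7}  B5 = {7, 10}  B6 = {8, 10}  B7 = {4, 8}  B8 = {4, 9}  B9 = {2, 9}
Tree: B1–B2, B2–B3, B3–B4, B4–B5, B5–B6, B6–B7, B7–B8, B8–B9
Each bag holds 2 vertices, so the decomposition has width 1, which upper-bounds the treewidth. Any graph with an edge has treewidth ≥ 1, and G has the edge 5–1. Therefore the treewidth is 1.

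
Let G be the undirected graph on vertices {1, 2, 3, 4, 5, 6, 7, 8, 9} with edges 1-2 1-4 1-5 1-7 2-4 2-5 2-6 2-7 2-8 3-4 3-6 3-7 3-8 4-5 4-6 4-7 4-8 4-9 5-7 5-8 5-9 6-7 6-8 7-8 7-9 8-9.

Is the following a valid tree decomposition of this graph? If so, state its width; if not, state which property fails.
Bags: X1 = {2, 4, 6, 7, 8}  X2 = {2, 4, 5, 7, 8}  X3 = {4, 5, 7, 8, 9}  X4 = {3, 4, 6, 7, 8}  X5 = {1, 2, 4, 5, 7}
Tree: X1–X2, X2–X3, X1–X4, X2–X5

Checking the three conditions: (i) the bags cover all of {1, 2, 3, 4, 5, 6, 7, 8, 9}; (ii) for each edge, some bag contains both endpoints; (iii) the bags containing any fixed vertex form a subtree. All hold, so the decomposition is valid with width 5 − 1 = 4.

Yes; width 4.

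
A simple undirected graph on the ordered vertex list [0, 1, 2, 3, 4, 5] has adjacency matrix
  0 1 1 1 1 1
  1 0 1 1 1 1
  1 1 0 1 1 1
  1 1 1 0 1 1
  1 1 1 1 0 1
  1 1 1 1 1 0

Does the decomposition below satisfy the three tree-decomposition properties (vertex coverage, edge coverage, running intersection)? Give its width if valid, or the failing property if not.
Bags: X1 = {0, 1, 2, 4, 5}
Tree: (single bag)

No — vertex 3 appears in no bag.

A tree decomposition must satisfy three properties: every vertex lies in some bag; for every edge, both endpoints lie together in some bag; and for every vertex, the bags containing it form a connected subtree. Here vertex 3 appears in no bag, so the decomposition is invalid.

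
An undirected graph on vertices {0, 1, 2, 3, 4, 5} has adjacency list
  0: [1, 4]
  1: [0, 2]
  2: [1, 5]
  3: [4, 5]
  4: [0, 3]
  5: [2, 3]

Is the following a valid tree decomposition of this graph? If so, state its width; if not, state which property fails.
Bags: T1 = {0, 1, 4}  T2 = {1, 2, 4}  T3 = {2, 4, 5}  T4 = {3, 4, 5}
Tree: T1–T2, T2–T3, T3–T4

Yes; width 2.

Every vertex of G appears in some bag (union = {0, 1, 2, 3, 4, 5}); every edge is covered by a bag; and for each vertex v the set of bags containing v is connected in the bag tree. The decomposition is therefore valid. The largest bag has 3 vertices, so the width is 2.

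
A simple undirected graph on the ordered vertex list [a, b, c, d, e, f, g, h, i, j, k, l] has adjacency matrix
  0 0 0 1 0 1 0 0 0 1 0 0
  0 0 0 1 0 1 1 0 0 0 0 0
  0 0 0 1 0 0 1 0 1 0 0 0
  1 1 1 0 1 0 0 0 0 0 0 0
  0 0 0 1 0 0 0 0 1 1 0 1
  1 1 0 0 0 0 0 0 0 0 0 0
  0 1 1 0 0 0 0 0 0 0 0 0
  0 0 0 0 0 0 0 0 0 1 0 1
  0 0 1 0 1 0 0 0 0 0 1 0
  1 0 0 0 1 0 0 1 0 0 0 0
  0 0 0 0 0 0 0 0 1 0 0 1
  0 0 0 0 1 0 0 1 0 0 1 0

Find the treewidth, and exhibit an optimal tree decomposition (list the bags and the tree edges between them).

The largest bag has 4 vertices, giving width 3; this decomposition certifies tw(G) ≤ 3. For the lower bound: the 4 vertex sets {b,f,g}, {c}, {d}, {a,e,i,j} are disjoint, each induces a connected subgraph, and every pair is joined by at least one edge of G. Contracting each set to a single vertex therefore yields K_{4} as a minor, and since treewidth is minor-monotone, tw(G) ≥ tw(K_{4}) = 3. The upper and lower bounds meet at 3, so that is the treewidth.

Treewidth 3.
One such decomposition:
Bags: B1 = {b, c, f, g}  B2 = {b, c, d, f}  B3 = {a, c, d, f}  B4 = {a, c, d, i}  B5 = {a, d, e, i}  B6 = {a, e, i, j}  B7 = {e, i, j, k}  B8 = {e, j, k, l}  B9 = {h, j, k, l}
Tree: B1–B2, B2–B3, B3–B4, B4–B5, B5–B6, B6–B7, B7–B8, B8–B9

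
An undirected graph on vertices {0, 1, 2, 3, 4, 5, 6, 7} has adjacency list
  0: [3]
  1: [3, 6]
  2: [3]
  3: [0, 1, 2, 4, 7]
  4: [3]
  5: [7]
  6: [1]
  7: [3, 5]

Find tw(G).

A width-1 tree decomposition is:
Bags: B1 = {5, 7}  B2 = {3, 7}  B3 = {1, 3}  B4 = {1, 6}  B5 = {3, 4}  B6 = {2, 3}  B7 = {0, 3}
Tree: B1–B2, B2–B3, B3–B4, B3–B5, B2–B6, B2–B7
Every bag has size at most 2, so the width is 2 − 1 = 1 and tw(G) ≤ 1. Any graph with an edge has treewidth ≥ 1, and G has the edge 5–7. Combining the bounds, tw(G) = 1.

1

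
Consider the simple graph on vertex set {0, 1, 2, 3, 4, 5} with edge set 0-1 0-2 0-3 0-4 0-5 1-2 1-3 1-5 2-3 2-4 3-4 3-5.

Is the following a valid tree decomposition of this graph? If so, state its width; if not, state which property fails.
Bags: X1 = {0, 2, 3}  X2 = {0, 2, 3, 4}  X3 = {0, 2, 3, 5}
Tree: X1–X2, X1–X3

A tree decomposition must satisfy three properties: every vertex lies in some bag; for every edge, both endpoints lie together in some bag; and for every vertex, the bags containing it form a connected subtree. Here vertex 1 appears in no bag, so the decomposition is invalid.

No — vertex 1 appears in no bag.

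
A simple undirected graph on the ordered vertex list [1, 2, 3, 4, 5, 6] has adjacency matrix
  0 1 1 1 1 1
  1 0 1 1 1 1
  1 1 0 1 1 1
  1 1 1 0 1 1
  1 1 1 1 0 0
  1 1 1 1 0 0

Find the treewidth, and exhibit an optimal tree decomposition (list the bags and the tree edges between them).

Treewidth 4.
One such decomposition:
Bags: B1 = {1, 2, 3, 4, 5}  B2 = {1, 2, 3, 4, 6}
Tree: B1–B2

Every bag has size at most 5, so the width is 5 − 1 = 4 and tw(G) ≤ 4. Conversely, {1, 2, 3, 4, 5} is a clique of size 5, and the vertices of any clique must share a bag in every tree decomposition; so some bag has ≥ 5 vertices and tw(G) ≥ 4. Therefore the treewidth is 4.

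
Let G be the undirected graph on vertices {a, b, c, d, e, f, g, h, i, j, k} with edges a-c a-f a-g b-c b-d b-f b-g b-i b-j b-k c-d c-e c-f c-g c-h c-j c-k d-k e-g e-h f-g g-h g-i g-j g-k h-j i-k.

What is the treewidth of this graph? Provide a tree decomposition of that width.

Treewidth 3.
One optimal decomposition is:
Bags: B1 = {b, c, g, j}  B2 = {b, c, g, k}  B3 = {c, g, h, j}  B4 = {b, c, f, g}  B5 = {b, g, i, k}  B6 = {c, e, g, h}  B7 = {b, c, d, k}  B8 = {a, c, f, g}
Tree: B1–B2, B1–B3, B1–B4, B2–B5, B3–B6, B2–B7, B4–B8

Every bag has size at most 4, so the width is 4 − 1 = 3 and tw(G) ≤ 3. Conversely, {b, c, d, k} is a clique of size 4, and the vertices of any clique must share a bag in every tree decomposition; so some bag has ≥ 4 vertices and tw(G) ≥ 3. Therefore the treewidth is 3.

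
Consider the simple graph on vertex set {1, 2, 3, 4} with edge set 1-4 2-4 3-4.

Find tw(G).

1

A width-1 tree decomposition is:
Bags: B1 = {3, 4}  B2 = {2, 4}  B3 = {1, 4}
Tree: B1–B2, B1–B3
Every bag has size at most 2, so the width is 2 − 1 = 1 and tw(G) ≤ 1. Since G has at least one edge (e.g. 4–3), it is not an edgeless graph, so tw(G) ≥ 1. The upper and lower bounds meet at 1, so that is the treewidth.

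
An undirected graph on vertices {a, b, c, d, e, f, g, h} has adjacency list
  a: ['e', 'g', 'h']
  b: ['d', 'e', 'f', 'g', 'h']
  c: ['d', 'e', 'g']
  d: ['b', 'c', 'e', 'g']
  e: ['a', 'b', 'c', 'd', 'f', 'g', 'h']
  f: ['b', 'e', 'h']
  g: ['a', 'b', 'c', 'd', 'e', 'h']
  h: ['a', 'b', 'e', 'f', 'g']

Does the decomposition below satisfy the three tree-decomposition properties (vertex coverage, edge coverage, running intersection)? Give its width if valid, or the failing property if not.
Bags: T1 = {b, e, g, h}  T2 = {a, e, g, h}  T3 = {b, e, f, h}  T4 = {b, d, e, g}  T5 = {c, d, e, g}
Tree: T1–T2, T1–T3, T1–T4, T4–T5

Yes; width 3.

Every vertex of G appears in some bag (union = {a, b, c, d, e, f, g, h}); every edge is covered by a bag; and for each vertex v the set of bags containing v is connected in the bag tree. The decomposition is therefore valid. The largest bag has 4 vertices, so the width is 3.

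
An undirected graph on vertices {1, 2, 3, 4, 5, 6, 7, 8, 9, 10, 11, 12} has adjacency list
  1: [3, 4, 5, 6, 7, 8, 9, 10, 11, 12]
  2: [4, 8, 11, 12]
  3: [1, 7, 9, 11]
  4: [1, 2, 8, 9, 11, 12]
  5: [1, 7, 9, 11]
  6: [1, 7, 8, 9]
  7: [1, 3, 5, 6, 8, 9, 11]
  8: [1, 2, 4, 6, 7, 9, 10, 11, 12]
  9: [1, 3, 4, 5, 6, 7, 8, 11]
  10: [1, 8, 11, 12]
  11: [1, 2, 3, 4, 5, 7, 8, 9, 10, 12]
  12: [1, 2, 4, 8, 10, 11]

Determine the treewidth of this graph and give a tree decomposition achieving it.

The largest bag has 5 vertices, giving width 4; this decomposition certifies tw(G) ≤ 4. On the other hand G contains the 5-clique {1, 8, 10, 11, 12}. A clique must lie in a single bag of any decomposition, so no decomposition can have width below 4. The upper and lower bounds meet at 4, so that is the treewidth.

Treewidth 4.
One optimal decomposition is:
Bags: B1 = {1, 3, 7, 9, 11}  B2 = {1, 7, 8, 9, 11}  B3 = {1, 4, 8, 9, 11}  B4 = {1, 6, 7, 8, 9}  B5 = {1, 4, 8, 11, 12}  B6 = {1, 8, 10, 11, 12}  B7 = {1, 5, 7, 9, 11}  B8 = {2, 4, 8, 11, 12}
Tree: B1–B2, B2–B3, B2–B4, B3–B5, B5–B6, B2–B7, B5–B8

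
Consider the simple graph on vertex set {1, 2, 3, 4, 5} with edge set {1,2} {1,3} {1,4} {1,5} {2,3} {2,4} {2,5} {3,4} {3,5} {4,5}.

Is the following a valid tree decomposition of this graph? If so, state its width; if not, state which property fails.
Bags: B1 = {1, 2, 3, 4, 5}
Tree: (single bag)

Yes; width 4.

Vertex coverage: the bags together contain {1, 2, 3, 4, 5}, the full vertex set. Edge coverage: each edge of G has both endpoints in at least one bag. Running intersection: for every vertex, the bags containing it form a connected subtree. All three properties hold, so this is a valid tree decomposition of width max|bag| − 1 = 4, and hence tw(G) ≤ 4.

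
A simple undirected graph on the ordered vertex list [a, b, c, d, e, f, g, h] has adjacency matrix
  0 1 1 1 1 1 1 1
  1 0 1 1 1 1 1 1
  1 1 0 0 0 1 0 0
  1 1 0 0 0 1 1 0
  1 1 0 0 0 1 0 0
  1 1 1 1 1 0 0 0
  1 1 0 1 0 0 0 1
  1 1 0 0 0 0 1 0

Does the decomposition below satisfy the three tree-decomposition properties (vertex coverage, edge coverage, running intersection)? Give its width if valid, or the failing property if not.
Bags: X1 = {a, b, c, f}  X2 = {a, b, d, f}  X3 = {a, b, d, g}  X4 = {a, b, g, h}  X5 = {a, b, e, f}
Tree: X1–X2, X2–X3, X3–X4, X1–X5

Checking the three conditions: (i) the bags cover all of {a, b, c, d, e, f, g, h}; (ii) for each edge, some bag contains both endpoints; (iii) the bags containing any fixed vertex form a subtree. All hold, so the decomposition is valid with width 4 − 1 = 3.

Yes; width 3.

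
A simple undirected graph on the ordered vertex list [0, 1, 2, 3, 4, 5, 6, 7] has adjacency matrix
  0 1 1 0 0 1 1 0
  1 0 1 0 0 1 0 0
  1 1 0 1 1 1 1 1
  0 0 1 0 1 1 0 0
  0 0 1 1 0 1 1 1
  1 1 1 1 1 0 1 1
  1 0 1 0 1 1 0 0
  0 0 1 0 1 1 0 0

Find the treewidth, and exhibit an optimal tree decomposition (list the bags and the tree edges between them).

Every bag has size at most 4, so the width is 4 − 1 = 3 and tw(G) ≤ 3. Conversely, {0, 1, 2, 5} is a clique of size 4, and the vertices of any clique must share a bag in every tree decomposition; so some bag has ≥ 4 vertices and tw(G) ≥ 3. Therefore the treewidth is 3.

Treewidth 3.
Bags: B1 = {2, 4, 5, 6}  B2 = {2, 4, 5, 7}  B3 = {0, 2, 5, 6}  B4 = {2, 3, 4, 5}  B5 = {0, 1, 2, 5}
Tree: B1–B2, B1–B3, B1–B4, B3–B5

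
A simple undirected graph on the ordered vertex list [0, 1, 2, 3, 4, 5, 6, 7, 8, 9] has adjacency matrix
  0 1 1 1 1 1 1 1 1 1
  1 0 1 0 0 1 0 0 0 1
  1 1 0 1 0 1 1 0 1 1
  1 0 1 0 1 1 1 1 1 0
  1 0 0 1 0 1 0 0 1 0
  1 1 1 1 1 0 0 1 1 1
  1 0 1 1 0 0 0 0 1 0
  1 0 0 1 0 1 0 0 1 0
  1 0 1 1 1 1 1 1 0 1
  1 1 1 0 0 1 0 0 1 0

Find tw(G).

4

A width-4 tree decomposition is:
Bags: B1 = {0, 1, 2, 5, 9}  B2 = {0, 2, 5, 8, 9}  B3 = {0, 2, 3, 5, 8}  B4 = {0, 3, 4, 5, 8}  B5 = {0, 2, 3, 6, 8}  B6 = {0, 3, 5, 7, 8}
Tree: B1–B2, B2–B3, B3–B4, B3–B5, B4–B6
Each bag holds 5 vertices, so the decomposition has width 4, which upper-bounds the treewidth. Conversely, {0, 2, 5, 8, 9} is a clique of size 5, and the vertices of any clique must share a bag in every tree decomposition; so some bag has ≥ 5 vertices and tw(G) ≥ 4. The upper and lower bounds meet at 4, so that is the treewidth.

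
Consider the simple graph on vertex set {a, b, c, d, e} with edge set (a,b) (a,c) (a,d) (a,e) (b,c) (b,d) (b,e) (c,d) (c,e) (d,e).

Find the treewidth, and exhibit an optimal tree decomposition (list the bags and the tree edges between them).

Treewidth 4.
One optimal decomposition is:
Bags: B1 = {a, b, c, d, e}
Tree: (single bag)

With just one bag of size 5, the width is 5 − 1 = 4, so tw(G) ≤ 4. On the other hand G contains the 5-clique {a, b, c, d, e}. A clique must lie in a single bag of any decomposition, so no decomposition can have width below 4. Therefore the treewidth is 4.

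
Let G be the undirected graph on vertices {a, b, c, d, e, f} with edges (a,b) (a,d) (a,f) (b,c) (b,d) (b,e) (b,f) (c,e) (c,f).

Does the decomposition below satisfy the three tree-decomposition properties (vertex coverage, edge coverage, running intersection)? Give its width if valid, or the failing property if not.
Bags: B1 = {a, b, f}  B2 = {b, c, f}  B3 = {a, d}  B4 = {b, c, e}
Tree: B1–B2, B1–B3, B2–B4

No — edge (b,d) lies in no bag.

A tree decomposition must satisfy three properties: every vertex lies in some bag; for every edge, both endpoints lie together in some bag; and for every vertex, the bags containing it form a connected subtree. Here edge (b,d) lies in no bag, so the decomposition is invalid.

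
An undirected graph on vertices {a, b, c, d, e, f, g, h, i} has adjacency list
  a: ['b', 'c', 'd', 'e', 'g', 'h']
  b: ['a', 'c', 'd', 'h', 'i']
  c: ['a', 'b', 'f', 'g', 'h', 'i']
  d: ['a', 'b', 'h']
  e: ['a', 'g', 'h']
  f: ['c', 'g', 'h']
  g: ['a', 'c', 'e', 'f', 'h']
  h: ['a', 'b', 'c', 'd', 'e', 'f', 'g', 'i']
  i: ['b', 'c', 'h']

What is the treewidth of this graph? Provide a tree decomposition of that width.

Each bag holds 4 vertices, so the decomposition has width 3, which upper-bounds the treewidth. Conversely, {a, b, d, h} is a clique of size 4, and the vertices of any clique must share a bag in every tree decomposition; so some bag has ≥ 4 vertices and tw(G) ≥ 3. The upper and lower bounds meet at 3, so that is the treewidth.

Treewidth 3.
One optimal decomposition is:
Bags: B1 = {c, f, g, h}  B2 = {a, c, g, h}  B3 = {a, b, c, h}  B4 = {a, b, d, h}  B5 = {b, c, h, i}  B6 = {a, e, g, h}
Tree: B1–B2, B2–B3, B3–B4, B3–B5, B2–B6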